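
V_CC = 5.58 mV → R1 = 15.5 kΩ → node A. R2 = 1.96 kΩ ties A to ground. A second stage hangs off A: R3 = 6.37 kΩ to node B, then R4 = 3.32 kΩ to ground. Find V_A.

Node A sees R2 in parallel with the series input of stage 2, R3 + R4 = 9.690 kΩ.
R2 ‖ (R3+R4) = 1.630 kΩ.
So V_A = 5.58 × 0.09517 = 0.5310 mV.

V_A ≈ 0.531 mV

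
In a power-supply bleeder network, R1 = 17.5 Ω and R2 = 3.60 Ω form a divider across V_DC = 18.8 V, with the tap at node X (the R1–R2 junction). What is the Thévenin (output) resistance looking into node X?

Zeroing V_DC shorts the top of R1 to ground, so R_th = R1 ‖ R2 = 2.986 Ω.

R_th ≈ 2.99 Ω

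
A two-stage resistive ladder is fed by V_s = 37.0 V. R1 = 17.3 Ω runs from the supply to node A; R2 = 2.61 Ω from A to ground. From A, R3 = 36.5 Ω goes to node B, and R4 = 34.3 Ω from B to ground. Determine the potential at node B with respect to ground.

The second stage (R3 + R4 = 70.80 Ω) loads node A in parallel with R2.
Effective lower resistance at A: R2 ‖ 70.80 = 2.517 Ω.
V_A = 37.0 × 2.517/(17.3 + 2.517) = 4.700 V.
Then the unloaded second divider: V_B = V_A × R4/(R3+R4) = 4.700 × 0.4845 = 2.277 V.

V_B ≈ 2.28 V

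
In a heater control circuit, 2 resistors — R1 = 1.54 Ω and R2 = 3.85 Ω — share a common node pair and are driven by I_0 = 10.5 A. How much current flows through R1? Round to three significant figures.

For two parallel branches, I_k = I_0 · (other R)/(sum of R).
I(R1) = 10.5 × 3.85/(1.54 + 3.85) = 10.5 × 0.7143 = 7.500 A.

I ≈ 7.50 A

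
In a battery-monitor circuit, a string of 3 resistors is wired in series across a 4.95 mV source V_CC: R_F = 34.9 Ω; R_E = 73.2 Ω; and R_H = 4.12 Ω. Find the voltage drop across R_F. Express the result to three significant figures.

Total series resistance ΣR = 34.9 + 73.2 + 4.12 = 112.2 Ω.
V = V_CC · R/ΣR = 4.95 × 0.3110 = 1.539 mV.

V ≈ 1.54 mV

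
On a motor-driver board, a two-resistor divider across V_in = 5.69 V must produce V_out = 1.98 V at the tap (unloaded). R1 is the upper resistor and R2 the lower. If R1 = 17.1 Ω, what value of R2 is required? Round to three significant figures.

R2 ≈ 9.13 Ω

V_out/V_in = R2/(R1+R2) = 0.3480.
So R2 = R1 · V_out/(V_in − V_out) = 17.1 × 1.98/(5.69 − 1.98) = 17.1 × 0.5337 = 9.126 Ω.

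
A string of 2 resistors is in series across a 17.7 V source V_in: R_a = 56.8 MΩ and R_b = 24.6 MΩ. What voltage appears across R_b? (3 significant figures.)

V ≈ 5.35 V

Total series resistance ΣR = 56.8 + 24.6 = 81.40 MΩ.
Voltage divider: V = V_in · (24.60 / 81.40) = 17.7 × 0.3022 = 5.349 V.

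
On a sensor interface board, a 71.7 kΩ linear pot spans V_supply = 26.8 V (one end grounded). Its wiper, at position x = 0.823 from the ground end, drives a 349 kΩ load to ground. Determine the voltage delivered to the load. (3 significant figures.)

Lower segment x·R_p = 59.01 kΩ; upper segment (1−x)·R_p = 12.69 kΩ.
R_L loads the lower segment: effective lower R = 50.47 kΩ.
Loaded-divider output: V_out = 26.8 × 0.7991 = 21.42 V.
(Unloaded: V_out = x·V_supply = 22.1 V.)

V_out ≈ 21.4 V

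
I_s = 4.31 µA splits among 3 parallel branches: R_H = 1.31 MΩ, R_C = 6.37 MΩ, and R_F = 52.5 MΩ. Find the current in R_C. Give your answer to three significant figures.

Conductances: ΣG = 1/1.31 + 1/6.37 + 1/52.5 = 0.9394 (1/MΩ).
R_C takes the fraction G_k/ΣG = 0.1570/0.9394 = 0.1671, so I = 4.31 × 0.1671 = 0.7203 µA.

I ≈ 0.720 µA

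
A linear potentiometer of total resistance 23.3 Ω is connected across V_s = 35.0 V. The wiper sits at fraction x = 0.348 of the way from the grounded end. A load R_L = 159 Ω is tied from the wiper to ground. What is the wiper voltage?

The pot divides into 15.19 Ω above the wiper and 8.108 Ω below.
Lower segment in parallel with the load: 8.108 ‖ 159 = 7.715 Ω.
Loaded-divider output: V_out = 35.0 × 0.3368 = 11.79 V.

V_out ≈ 11.8 V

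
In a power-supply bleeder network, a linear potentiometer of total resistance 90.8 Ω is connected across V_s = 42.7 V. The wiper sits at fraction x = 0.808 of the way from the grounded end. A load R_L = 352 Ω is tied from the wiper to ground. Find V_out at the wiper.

Lower segment x·R_p = 73.37 Ω; upper segment (1−x)·R_p = 17.43 Ω.
Lower segment in parallel with the load: 73.37 ‖ 352 = 60.71 Ω.
Loaded-divider output: V_out = 42.7 × 0.7769 = 33.17 V.

V_out ≈ 33.2 V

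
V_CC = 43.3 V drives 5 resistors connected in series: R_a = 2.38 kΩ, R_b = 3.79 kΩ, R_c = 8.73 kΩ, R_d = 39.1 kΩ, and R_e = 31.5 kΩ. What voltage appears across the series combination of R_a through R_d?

V ≈ 27.3 V

Total series resistance ΣR = 2.38 + 3.79 + 8.73 + 39.1 + 31.5 = 85.50 kΩ.
R_{R_a..R_d} = 2.38 + 3.79 + 8.73 + 39.1 = 54.00 kΩ.
V = V_CC · R/ΣR = 43.3 × 0.6316 = 27.35 V.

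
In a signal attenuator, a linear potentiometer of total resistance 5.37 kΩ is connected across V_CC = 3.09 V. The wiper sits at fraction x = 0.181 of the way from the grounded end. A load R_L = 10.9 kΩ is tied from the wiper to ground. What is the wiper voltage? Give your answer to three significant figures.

Lower segment x·R_p = 0.9720 kΩ; upper segment (1−x)·R_p = 4.398 kΩ.
R_L loads the lower segment: effective lower R = 0.8924 kΩ.
V_out = 3.09 × 0.8924/(4.398 + 0.8924) = 0.5212 V.

V_out ≈ 0.521 V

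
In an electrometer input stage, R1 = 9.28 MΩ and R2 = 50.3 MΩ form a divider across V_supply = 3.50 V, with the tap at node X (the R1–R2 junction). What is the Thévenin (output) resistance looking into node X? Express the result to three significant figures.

R_th ≈ 7.83 MΩ

Looking into X with the source shorted: R_th = R1·R2/(R1+R2) = 9.280 × 50.3/59.58 = 7.835 MΩ.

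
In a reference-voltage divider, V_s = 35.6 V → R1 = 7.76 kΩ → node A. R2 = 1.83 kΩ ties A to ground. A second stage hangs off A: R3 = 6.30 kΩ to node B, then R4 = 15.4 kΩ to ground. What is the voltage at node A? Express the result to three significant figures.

V_A ≈ 6.36 V

Looking into the second stage from A: R3 + R4 = 21.70 kΩ appears in parallel with R2.
R2 ‖ (R3+R4) = 1.688 kΩ.
First divider: V_A = V_s · 1.688/(7.76 + 1.688) = 6.359 V.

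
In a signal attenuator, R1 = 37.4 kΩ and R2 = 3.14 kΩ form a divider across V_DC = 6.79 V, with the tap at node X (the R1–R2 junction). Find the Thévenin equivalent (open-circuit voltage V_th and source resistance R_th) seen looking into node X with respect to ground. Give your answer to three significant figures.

Open-circuit (no load on X): V_th = V_DC · R2/(R1 + R2) = 6.79 × 3.14/(37.40 + 3.14) = 0.5259 V.
Zeroing V_DC shorts the top of R1 to ground, so R_th = R1 ‖ R2 = 2.897 kΩ.

V_th ≈ 0.526 V, R_th ≈ 2.90 kΩ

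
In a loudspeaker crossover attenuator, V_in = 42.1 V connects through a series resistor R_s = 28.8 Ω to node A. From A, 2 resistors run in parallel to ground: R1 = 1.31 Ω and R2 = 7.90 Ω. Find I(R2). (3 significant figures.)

I ≈ 0.200 A

Parallel bank: R_p = 1/(1/1.31 + 1/7.90) = 1.124 Ω.
V_A = 42.1 × 1.124/29.92 = 1.581 V.
Branch current I = V_A/R2 = 1.581/7.90 = 0.2001 A.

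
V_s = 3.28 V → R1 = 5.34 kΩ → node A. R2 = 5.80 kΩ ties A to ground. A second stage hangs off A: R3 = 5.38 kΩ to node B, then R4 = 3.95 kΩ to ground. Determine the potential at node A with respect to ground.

Node A sees R2 in parallel with the series input of stage 2, R3 + R4 = 9.330 kΩ.
Effective lower resistance at A: R2 ‖ 9.330 = 3.577 kΩ.
So V_A = 3.28 × 0.4011 = 1.316 V.

V_A ≈ 1.32 V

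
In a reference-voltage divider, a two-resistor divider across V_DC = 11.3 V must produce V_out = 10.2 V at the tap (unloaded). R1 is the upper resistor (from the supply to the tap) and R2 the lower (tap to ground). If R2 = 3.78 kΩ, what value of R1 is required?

Required fraction k = V_out/V_DC = 0.9027.
So R1 = R2 · (V_DC/V_out − 1) = 3.78 × (11.3/10.2 − 1) = 3.78 × 0.1078 = 0.4076 kΩ.

R1 ≈ 0.408 kΩ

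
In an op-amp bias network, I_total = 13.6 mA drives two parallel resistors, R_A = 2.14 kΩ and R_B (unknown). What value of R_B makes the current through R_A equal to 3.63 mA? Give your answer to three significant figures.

R_B ≈ 0.779 kΩ

In a two-way split, I_A/I_total = R_B/(R_A + R_B).
3.63/13.6 = R_B/(R_A + R_B) → R_B = R_A · (0.2669)/(1 − 0.2669) = 2.14 × 0.3641 = 0.7792 kΩ.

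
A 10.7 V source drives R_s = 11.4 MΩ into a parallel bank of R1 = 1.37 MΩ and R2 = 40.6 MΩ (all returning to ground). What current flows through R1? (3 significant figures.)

Combine the parallel branches: R_p = (1/1.37 + 1/40.6)⁻¹ = 1.325 MΩ.
V_A = 10.7 × 1.325/12.73 = 1.114 V.
I(R1) = V_A / R1 = 1.114/1.37 = 0.8134 µA.

I ≈ 0.813 µA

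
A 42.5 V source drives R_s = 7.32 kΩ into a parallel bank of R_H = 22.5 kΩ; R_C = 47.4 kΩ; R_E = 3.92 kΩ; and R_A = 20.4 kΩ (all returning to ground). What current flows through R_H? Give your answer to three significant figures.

Combine the parallel branches: R_p = (1/22.5 + 1/47.4 + 1/3.92 + 1/20.4)⁻¹ = 2.705 kΩ.
Node voltage V_A = V_supply · R_p/(R_s + R_p) = 42.5 × 0.2698 = 11.47 V.
I(R_H) = V_A / R_H = 11.47/22.5 = 0.5097 mA.

I ≈ 0.510 mA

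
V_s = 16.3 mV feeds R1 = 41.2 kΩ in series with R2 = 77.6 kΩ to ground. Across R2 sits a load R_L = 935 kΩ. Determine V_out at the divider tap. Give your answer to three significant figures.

First combine the lower leg with the load: R2 ‖ R_L = 71.65 kΩ.
Now apply the divider: V_out = 16.3 × 0.6349 = 10.35 mV.

V_out ≈ 10.3 mV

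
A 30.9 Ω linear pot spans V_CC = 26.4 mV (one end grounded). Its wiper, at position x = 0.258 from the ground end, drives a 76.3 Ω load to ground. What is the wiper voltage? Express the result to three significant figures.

Split the track: R_lower = x·R_p = 7.972 Ω, R_upper = (1−x)·R_p = 22.93 Ω.
Lower segment in parallel with the load: 7.972 ‖ 76.3 = 7.218 Ω.
V_out = 26.4 × 7.218/(22.93 + 7.218) = 6.321 mV.

V_out ≈ 6.32 mV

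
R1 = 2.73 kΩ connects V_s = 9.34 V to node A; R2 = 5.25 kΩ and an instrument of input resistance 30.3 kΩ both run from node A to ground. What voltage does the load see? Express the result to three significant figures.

The load sits in parallel with R2, giving an effective lower resistance R2' = R2·R_L/(R2+R_L) = 4.475 kΩ.
Voltage divider with the loaded lower leg: V_out = 9.34 × 4.475/(2.73 + 4.475) = 9.34 × 0.6211 = 5.801 V.

V_out ≈ 5.80 V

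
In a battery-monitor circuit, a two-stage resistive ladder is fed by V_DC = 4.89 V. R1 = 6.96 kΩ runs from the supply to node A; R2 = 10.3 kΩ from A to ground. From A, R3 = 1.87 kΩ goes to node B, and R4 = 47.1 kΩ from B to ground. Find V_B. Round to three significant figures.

The second stage (R3 + R4 = 48.97 kΩ) loads node A in parallel with R2.
R2 ‖ (R3+R4) = 8.510 kΩ.
V_A = 4.89 × 8.510/(6.96 + 8.510) = 2.690 V.
Then the unloaded second divider: V_B = V_A × R4/(R3+R4) = 2.690 × 0.9618 = 2.587 V.

V_B ≈ 2.59 V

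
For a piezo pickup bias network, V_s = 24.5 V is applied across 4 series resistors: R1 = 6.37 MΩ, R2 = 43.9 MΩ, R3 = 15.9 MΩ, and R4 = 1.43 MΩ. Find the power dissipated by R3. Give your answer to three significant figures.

P ≈ 2.09 µW

ΣR = 67.60 MΩ → I = 24.5/67.60 = 0.3624 µA.
P(R3) = I²·R3 = (0.3624)² × 15.9 = 2.089 µW.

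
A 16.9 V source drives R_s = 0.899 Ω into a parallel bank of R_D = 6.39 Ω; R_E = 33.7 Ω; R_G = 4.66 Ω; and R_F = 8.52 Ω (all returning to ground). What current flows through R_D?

I ≈ 1.80 A

Equivalent of the parallel group: R_p = 1.930 Ω.
V_A by voltage divider: V_A = 16.9 × 1.930/(0.899 + 1.930) = 11.53 V.
Branch current I = V_A/R_D = 11.53/6.39 = 1.804 A.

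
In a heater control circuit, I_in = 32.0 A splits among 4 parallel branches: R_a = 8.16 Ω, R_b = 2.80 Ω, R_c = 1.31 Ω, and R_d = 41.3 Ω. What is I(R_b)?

I ≈ 9.02 A

Total conductance ΣG = 1/8.16 + 1/2.80 + 1/1.31 + 1/41.3 = 1.267 (units of 1/Ω).
Current divider: I(R_b) = I_in · G_k/ΣG = 32.0 × (0.3571/1.267) = 32.0 × 0.2818 = 9.018 A.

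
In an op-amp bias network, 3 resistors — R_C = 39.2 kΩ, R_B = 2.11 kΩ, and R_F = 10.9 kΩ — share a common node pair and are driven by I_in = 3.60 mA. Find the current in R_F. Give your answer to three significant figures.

I ≈ 0.559 mA

ΣG = 1/39.2 + 1/2.11 + 1/10.9 = 0.5912.
Current divider: I(R_F) = I_in · G_k/ΣG = 3.60 × (0.09174/0.5912) = 3.60 × 0.1552 = 0.5587 mA.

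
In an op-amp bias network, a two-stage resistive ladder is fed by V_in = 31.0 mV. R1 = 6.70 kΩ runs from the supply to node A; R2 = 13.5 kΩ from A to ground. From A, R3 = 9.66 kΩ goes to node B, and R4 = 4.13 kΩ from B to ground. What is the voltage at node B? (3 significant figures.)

V_B ≈ 4.68 mV

The second stage (R3 + R4 = 13.79 kΩ) loads node A in parallel with R2.
R2 ‖ (R3+R4) = 6.822 kΩ.
First divider: V_A = V_in · 6.822/(6.70 + 6.822) = 15.64 mV.
Stage 2 is unloaded, so V_B = V_A · R4/(R3+R4) = 15.64 × 4.13/13.79 = 4.684 mV.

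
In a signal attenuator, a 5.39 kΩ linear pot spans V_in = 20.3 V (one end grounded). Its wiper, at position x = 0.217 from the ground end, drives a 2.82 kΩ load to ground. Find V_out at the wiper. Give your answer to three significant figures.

The pot divides into 4.220 kΩ above the wiper and 1.170 kΩ below.
R_L loads the lower segment: effective lower R = 0.8267 kΩ.
Loaded-divider output: V_out = 20.3 × 0.1638 = 3.325 V.

V_out ≈ 3.33 V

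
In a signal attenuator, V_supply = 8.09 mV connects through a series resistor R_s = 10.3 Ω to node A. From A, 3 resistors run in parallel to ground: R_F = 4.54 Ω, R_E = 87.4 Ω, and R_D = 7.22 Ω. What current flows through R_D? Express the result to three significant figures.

I ≈ 0.233 mA

Parallel bank: R_p = 1/(1/4.54 + 1/87.4 + 1/7.22) = 2.701 Ω.
V_A = 8.09 × 2.701/13.00 = 1.681 mV.
I(R_D) = V_A / R_D = 1.681/7.22 = 0.2328 mA.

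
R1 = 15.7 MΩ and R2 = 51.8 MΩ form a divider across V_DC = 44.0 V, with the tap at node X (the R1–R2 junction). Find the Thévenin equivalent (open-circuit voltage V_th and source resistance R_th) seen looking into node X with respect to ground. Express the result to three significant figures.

Open-circuit (no load on X): V_th = V_DC · R2/(R1 + R2) = 44.0 × 51.8/(15.70 + 51.8) = 33.77 V.
With V_DC suppressed (replaced by a short), R_th = R1 ‖ R2 = (15.70 × 51.8)/(15.70 + 51.8) = 12.05 MΩ.

V_th ≈ 33.8 V, R_th ≈ 12.0 MΩ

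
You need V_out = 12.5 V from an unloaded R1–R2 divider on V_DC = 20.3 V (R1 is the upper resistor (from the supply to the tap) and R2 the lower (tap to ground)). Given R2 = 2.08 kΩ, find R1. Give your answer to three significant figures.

R1 ≈ 1.30 kΩ

V_out/V_DC = R2/(R1+R2) = 0.6158.
So R1 = R2 · (V_DC/V_out − 1) = 2.08 × (20.3/12.5 − 1) = 2.08 × 0.6240 = 1.298 kΩ.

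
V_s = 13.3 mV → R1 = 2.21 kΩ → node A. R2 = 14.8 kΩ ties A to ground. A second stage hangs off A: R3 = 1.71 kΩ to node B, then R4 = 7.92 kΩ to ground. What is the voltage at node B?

V_B ≈ 7.93 mV

Looking into the second stage from A: R3 + R4 = 9.630 kΩ appears in parallel with R2.
R2 ‖ (R3+R4) = 5.834 kΩ.
First divider: V_A = V_s · 5.834/(2.21 + 5.834) = 9.646 mV.
Stage 2 is unloaded, so V_B = V_A · R4/(R3+R4) = 9.646 × 7.92/9.630 = 7.933 mV.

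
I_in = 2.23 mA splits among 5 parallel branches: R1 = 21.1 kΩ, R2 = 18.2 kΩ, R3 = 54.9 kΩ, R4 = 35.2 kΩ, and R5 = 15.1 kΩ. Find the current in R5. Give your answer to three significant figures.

ΣG = 1/21.1 + 1/18.2 + 1/54.9 + 1/35.2 + 1/15.1 = 0.2152.
R5 takes the fraction G_k/ΣG = 0.06623/0.2152 = 0.3078, so I = 2.23 × 0.3078 = 0.6863 mA.

I ≈ 0.686 mA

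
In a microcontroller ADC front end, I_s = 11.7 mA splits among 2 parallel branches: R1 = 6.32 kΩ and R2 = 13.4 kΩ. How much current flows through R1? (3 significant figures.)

Two-branch current divider: I_k = I_s · R_other/(R_1 + R_2).
So I = 11.7 × 13.4/19.72 = 7.950 mA.

I ≈ 7.95 mA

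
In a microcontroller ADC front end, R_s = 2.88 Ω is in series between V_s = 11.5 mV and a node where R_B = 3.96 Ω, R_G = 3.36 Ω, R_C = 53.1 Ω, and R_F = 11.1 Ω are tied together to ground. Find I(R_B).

I ≈ 1.00 mA

Parallel bank: R_p = 1/(1/3.96 + 1/3.36 + 1/53.1 + 1/11.1) = 1.517 Ω.
Node voltage V_A = V_s · R_p/(R_s + R_p) = 11.5 × 0.3451 = 3.968 mV.
I(R_B) = V_A / R_B = 3.968/3.96 = 1.002 mA.
(Equivalently: I_total = 2.615 mA, then current-divider fraction G_k/ΣG = 0.3832.)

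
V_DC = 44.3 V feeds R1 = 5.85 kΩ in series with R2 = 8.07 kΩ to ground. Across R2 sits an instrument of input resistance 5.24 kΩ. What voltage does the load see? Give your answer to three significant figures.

The load sits in parallel with R2, giving an effective lower resistance R2' = R2·R_L/(R2+R_L) = 3.177 kΩ.
Then V_out = V_DC · R2'/(R1 + R2') = 44.3 × 3.177/9.027 = 15.59 V.

V_out ≈ 15.6 V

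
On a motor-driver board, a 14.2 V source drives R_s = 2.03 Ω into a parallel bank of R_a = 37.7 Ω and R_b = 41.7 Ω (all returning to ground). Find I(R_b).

I ≈ 0.309 A

Equivalent of the parallel group: R_p = 19.80 Ω.
Node voltage V_A = V_DC · R_p/(R_s + R_p) = 14.2 × 0.9070 = 12.88 V.
Branch current I = V_A/R_b = 12.88/41.7 = 0.3089 A.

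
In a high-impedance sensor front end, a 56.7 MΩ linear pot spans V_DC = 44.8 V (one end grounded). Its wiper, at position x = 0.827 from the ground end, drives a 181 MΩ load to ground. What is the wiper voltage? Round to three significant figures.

V_out ≈ 35.5 V

Split the track: R_lower = x·R_p = 46.89 MΩ, R_upper = (1−x)·R_p = 9.809 MΩ.
(x·R_p) ‖ R_L = 37.24 MΩ.
Loaded-divider output: V_out = 44.8 × 0.7915 = 35.46 V.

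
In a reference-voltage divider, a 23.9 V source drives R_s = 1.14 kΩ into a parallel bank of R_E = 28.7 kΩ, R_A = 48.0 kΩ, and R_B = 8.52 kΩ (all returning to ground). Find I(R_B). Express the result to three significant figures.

I ≈ 2.34 mA

Equivalent of the parallel group: R_p = 5.779 kΩ.
Node voltage V_A = V_in · R_p/(R_s + R_p) = 23.9 × 0.8352 = 19.96 V.
I(R_B) = V_A / R_B = 19.96/8.52 = 2.343 mA.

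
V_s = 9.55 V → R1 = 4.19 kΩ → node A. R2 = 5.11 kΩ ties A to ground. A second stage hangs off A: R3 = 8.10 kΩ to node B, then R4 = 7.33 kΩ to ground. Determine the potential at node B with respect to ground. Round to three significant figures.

The second stage (R3 + R4 = 15.43 kΩ) loads node A in parallel with R2.
Effective lower resistance at A: R2 ‖ 15.43 = 3.839 kΩ.
So V_A = 9.55 × 0.4781 = 4.566 V.
Stage 2 is unloaded, so V_B = V_A · R4/(R3+R4) = 4.566 × 7.33/15.43 = 2.169 V.

V_B ≈ 2.17 V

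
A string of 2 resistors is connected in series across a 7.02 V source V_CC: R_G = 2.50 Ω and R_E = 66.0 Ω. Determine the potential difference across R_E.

Series total: ΣR = 2.50 + 66.0 = 68.50 Ω.
V = V_CC · R/ΣR = 7.02 × 0.9635 = 6.764 V.

V ≈ 6.76 V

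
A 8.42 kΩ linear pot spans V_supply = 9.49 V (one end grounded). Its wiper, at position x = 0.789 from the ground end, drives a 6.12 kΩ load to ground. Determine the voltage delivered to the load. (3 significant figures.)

V_out ≈ 6.09 V

Split the track: R_lower = x·R_p = 6.643 kΩ, R_upper = (1−x)·R_p = 1.777 kΩ.
(x·R_p) ‖ R_L = 3.185 kΩ.
Loaded-divider output: V_out = 9.49 × 0.6420 = 6.092 V.
(Unloaded: V_out = x·V_supply = 7.49 V.)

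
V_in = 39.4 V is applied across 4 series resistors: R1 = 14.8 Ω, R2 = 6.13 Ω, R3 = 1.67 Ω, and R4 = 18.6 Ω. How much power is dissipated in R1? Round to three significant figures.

P ≈ 13.5 W

ΣR = 41.20 Ω → I = 39.4/41.20 = 0.9563 A.
P = I²R = 0.9145 × 14.8 = 13.54 W.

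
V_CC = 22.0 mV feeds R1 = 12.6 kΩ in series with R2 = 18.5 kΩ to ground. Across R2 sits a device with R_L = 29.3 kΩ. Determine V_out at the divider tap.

First combine the lower leg with the load: R2 ‖ R_L = 11.34 kΩ.
Now apply the divider: V_out = 22.0 × 0.4737 = 10.42 mV.

V_out ≈ 10.4 mV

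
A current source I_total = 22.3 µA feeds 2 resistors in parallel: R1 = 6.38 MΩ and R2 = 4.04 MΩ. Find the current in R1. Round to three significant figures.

Two-branch current divider: I_k = I_total · R_other/(R_1 + R_2).
I(R1) = 22.3 × 4.04/(6.38 + 4.04) = 22.3 × 0.3877 = 8.646 µA.

I ≈ 8.65 µA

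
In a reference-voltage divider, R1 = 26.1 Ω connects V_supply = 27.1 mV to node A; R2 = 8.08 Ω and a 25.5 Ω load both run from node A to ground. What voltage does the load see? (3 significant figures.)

V_out ≈ 5.16 mV

The load sits in parallel with R2, giving an effective lower resistance R2' = R2·R_L/(R2+R_L) = 6.136 Ω.
Voltage divider with the loaded lower leg: V_out = 27.1 × 6.136/(26.1 + 6.136) = 27.1 × 0.1903 = 5.158 mV.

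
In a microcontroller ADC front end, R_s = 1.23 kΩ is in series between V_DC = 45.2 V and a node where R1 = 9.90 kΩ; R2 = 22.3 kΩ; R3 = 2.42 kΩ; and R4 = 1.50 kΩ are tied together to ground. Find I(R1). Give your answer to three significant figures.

Combine the parallel branches: R_p = (1/9.90 + 1/22.3 + 1/2.42 + 1/1.50)⁻¹ = 0.8158 kΩ.
V_A by voltage divider: V_A = 45.2 × 0.8158/(1.23 + 0.8158) = 18.02 V.
Branch current I = V_A/R1 = 18.02/9.90 = 1.821 mA.

I ≈ 1.82 mA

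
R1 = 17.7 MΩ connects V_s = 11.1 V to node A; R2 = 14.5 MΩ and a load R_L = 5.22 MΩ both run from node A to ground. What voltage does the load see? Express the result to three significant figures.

V_out ≈ 1.98 V

First combine the lower leg with the load: R2 ‖ R_L = 3.838 MΩ.
Then V_out = V_s · R2'/(R1 + R2') = 11.1 × 3.838/21.54 = 1.978 V.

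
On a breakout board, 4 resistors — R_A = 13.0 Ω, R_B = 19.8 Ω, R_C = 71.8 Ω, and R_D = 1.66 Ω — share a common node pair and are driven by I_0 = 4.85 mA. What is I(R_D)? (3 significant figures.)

I ≈ 3.93 mA

Conductances: ΣG = 1/13.0 + 1/19.8 + 1/71.8 + 1/1.66 = 0.7438 (1/Ω).
Current divider: I(R_D) = I_0 · G_k/ΣG = 4.85 × (0.6024/0.7438) = 4.85 × 0.8099 = 3.928 mA.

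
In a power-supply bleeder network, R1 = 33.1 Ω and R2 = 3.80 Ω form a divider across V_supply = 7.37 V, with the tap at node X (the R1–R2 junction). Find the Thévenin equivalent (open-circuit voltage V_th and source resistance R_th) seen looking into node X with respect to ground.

V_th ≈ 0.759 V, R_th ≈ 3.41 Ω

Open-circuit (no load on X): V_th = V_supply · R2/(R1 + R2) = 7.37 × 3.80/(33.10 + 3.80) = 0.7590 V.
With V_supply suppressed (replaced by a short), R_th = R1 ‖ R2 = (33.10 × 3.80)/(33.10 + 3.80) = 3.409 Ω.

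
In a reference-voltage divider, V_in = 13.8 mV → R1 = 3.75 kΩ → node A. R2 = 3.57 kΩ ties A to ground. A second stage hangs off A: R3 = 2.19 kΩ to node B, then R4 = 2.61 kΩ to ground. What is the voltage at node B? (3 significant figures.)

V_B ≈ 2.65 mV

Looking into the second stage from A: R3 + R4 = 4.800 kΩ appears in parallel with R2.
R2 ‖ (R3+R4) = 2.047 kΩ.
V_A = 13.8 × 2.047/(3.75 + 2.047) = 4.873 mV.
V_B = V_A × 0.5437 = 2.650 mV.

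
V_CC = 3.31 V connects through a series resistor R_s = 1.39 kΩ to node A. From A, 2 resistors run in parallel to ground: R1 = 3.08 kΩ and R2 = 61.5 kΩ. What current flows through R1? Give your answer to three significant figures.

I ≈ 0.729 mA

Equivalent of the parallel group: R_p = 2.933 kΩ.
Node voltage V_A = V_CC · R_p/(R_s + R_p) = 3.31 × 0.6785 = 2.246 V.
Branch current I = V_A/R1 = 2.246/3.08 = 0.7291 mA.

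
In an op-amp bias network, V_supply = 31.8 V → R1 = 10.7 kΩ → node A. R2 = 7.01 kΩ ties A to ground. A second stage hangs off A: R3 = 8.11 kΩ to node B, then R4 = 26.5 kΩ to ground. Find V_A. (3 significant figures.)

Looking into the second stage from A: R3 + R4 = 34.61 kΩ appears in parallel with R2.
R2 ‖ (R3+R4) = 5.829 kΩ.
V_A = 31.8 × 5.829/(10.7 + 5.829) = 11.21 V.

V_A ≈ 11.2 V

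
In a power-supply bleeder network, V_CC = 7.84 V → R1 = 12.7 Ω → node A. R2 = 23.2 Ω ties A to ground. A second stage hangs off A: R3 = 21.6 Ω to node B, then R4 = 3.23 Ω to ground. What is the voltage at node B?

The second stage (R3 + R4 = 24.83 Ω) loads node A in parallel with R2.
Effective lower resistance at A: R2 ‖ 24.83 = 11.99 Ω.
V_A = 7.84 × 11.99/(12.7 + 11.99) = 3.808 V.
Stage 2 is unloaded, so V_B = V_A · R4/(R3+R4) = 3.808 × 3.23/24.83 = 0.4953 V.

V_B ≈ 0.495 V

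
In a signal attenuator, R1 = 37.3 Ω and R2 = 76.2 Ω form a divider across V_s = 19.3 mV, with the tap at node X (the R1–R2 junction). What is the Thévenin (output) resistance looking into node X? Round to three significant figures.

R_th ≈ 25.0 Ω

Zeroing V_s shorts the top of R1 to ground, so R_th = R1 ‖ R2 = 25.04 Ω.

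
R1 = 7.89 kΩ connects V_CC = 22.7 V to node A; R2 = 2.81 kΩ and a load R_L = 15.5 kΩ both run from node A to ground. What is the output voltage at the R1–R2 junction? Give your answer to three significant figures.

V_out ≈ 5.26 V

First combine the lower leg with the load: R2 ‖ R_L = 2.379 kΩ.
Now apply the divider: V_out = 22.7 × 0.2316 = 5.258 V.
(Unloaded it would be 5.96 V; the load pulls it down.)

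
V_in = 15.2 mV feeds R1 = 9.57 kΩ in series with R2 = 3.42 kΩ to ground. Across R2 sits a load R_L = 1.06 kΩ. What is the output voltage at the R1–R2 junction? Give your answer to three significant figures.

R2 ‖ R_L = (3.42 × 1.06)/(3.42 + 1.06) = 0.8092 kΩ.
Then V_out = V_in · R2'/(R1 + R2') = 15.2 × 0.8092/10.38 = 1.185 mV.

V_out ≈ 1.19 mV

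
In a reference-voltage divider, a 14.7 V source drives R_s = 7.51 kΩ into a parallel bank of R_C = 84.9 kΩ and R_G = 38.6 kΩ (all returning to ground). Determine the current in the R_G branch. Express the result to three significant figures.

I ≈ 0.297 mA

Equivalent of the parallel group: R_p = 26.54 kΩ.
Node voltage V_A = V_s · R_p/(R_s + R_p) = 14.7 × 0.7794 = 11.46 V.
I(R_G) = V_A / R_G = 11.46/38.6 = 0.2968 mA.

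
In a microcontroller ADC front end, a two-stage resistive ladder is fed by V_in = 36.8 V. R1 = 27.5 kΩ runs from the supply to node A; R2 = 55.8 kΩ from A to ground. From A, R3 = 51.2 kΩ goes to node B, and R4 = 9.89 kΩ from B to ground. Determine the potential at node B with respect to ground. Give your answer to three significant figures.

Looking into the second stage from A: R3 + R4 = 61.09 kΩ appears in parallel with R2.
R2 ‖ (R3+R4) = 29.16 kΩ.
First divider: V_A = V_in · 29.16/(27.5 + 29.16) = 18.94 V.
Then the unloaded second divider: V_B = V_A × R4/(R3+R4) = 18.94 × 0.1619 = 3.066 V.

V_B ≈ 3.07 V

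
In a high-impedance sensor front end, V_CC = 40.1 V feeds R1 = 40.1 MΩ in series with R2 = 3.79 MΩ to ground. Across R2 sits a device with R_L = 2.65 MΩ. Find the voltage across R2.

First combine the lower leg with the load: R2 ‖ R_L = 1.560 MΩ.
Then V_out = V_CC · R2'/(R1 + R2') = 40.1 × 1.560/41.66 = 1.501 V.
(Unloaded it would be 3.46 V; the load pulls it down.)

V_out ≈ 1.50 V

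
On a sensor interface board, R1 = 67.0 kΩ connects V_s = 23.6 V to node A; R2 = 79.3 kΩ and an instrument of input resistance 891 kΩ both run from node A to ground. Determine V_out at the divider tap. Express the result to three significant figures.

V_out ≈ 12.3 V

The load sits in parallel with R2, giving an effective lower resistance R2' = R2·R_L/(R2+R_L) = 72.82 kΩ.
Now apply the divider: V_out = 23.6 × 0.5208 = 12.29 V.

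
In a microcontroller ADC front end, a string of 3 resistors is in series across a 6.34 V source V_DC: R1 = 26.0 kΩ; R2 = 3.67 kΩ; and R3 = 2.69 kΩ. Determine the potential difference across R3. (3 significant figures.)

V ≈ 0.527 V

Series total: ΣR = 26.0 + 3.67 + 2.69 = 32.36 kΩ.
By the voltage-divider rule, V = 6.34 × 2.690/32.36 = 0.5270 V.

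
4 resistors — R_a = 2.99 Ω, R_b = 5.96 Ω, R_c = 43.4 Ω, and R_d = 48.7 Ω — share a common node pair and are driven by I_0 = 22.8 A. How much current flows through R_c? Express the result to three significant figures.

I ≈ 0.963 A

Total conductance ΣG = 1/2.99 + 1/5.96 + 1/43.4 + 1/48.7 = 0.5458 (units of 1/Ω).
R_c takes the fraction G_k/ΣG = 0.02304/0.5458 = 0.04222, so I = 22.8 × 0.04222 = 0.9625 A.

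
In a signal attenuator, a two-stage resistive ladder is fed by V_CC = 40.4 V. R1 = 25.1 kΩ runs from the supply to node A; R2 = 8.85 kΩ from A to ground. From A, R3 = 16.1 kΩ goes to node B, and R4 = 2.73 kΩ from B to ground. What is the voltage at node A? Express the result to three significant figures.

V_A ≈ 7.82 V

The second stage (R3 + R4 = 18.83 kΩ) loads node A in parallel with R2.
R2 ‖ (R3+R4) = 6.020 kΩ.
V_A = 40.4 × 6.020/(25.1 + 6.020) = 7.816 V.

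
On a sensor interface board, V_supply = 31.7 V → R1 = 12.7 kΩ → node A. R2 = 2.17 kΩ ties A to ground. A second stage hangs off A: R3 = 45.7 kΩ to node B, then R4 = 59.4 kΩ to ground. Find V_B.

The second stage (R3 + R4 = 105.1 kΩ) loads node A in parallel with R2.
R2 ‖ (R3+R4) = 2.126 kΩ.
First divider: V_A = V_supply · 2.126/(12.7 + 2.126) = 4.546 V.
Stage 2 is unloaded, so V_B = V_A · R4/(R3+R4) = 4.546 × 59.4/105.1 = 2.569 V.

V_B ≈ 2.57 V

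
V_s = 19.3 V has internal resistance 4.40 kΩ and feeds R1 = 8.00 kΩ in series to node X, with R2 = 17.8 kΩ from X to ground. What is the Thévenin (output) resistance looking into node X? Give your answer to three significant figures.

R1' = 4.40 + 8.00 = 12.40 kΩ (source resistance + R1).
Zeroing V_s shorts the top of R1' to ground, so R_th = R1' ‖ R2 = 7.309 kΩ.

R_th ≈ 7.31 kΩ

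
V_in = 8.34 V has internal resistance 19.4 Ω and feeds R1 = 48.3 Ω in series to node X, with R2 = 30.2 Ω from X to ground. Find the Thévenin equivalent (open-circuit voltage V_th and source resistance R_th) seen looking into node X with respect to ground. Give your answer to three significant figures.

R1' = 19.4 + 48.3 = 67.70 Ω (source resistance + R1).
V_th is the unloaded tap voltage: V_in · R2/(R1'+R2) = 8.34 × 0.3085 = 2.573 V.
Zeroing V_in shorts the top of R1' to ground, so R_th = R1' ‖ R2 = 20.88 Ω.

V_th ≈ 2.57 V, R_th ≈ 20.9 Ω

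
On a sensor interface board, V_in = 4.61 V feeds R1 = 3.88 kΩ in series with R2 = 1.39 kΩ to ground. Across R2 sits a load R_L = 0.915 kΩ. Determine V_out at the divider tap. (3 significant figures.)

R2 ‖ R_L = (1.39 × 0.915)/(1.39 + 0.915) = 0.5518 kΩ.
Now apply the divider: V_out = 4.61 × 0.1245 = 0.5740 V.
(Unloaded it would be 1.22 V; the load pulls it down.)

V_out ≈ 0.574 V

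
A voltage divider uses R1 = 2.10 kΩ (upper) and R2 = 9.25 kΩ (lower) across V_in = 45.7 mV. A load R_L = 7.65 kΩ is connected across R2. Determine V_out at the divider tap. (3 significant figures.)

First combine the lower leg with the load: R2 ‖ R_L = 4.187 kΩ.
Now apply the divider: V_out = 45.7 × 0.6660 = 30.44 mV.
(Unloaded it would be 37.2 mV; the load pulls it down.)

V_out ≈ 30.4 mV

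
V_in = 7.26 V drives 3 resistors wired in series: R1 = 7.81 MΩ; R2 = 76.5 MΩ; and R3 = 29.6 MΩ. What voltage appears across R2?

Total series resistance ΣR = 7.81 + 76.5 + 29.6 = 113.9 MΩ.
V = V_in · R/ΣR = 7.26 × 0.6716 = 4.876 V.

V ≈ 4.88 V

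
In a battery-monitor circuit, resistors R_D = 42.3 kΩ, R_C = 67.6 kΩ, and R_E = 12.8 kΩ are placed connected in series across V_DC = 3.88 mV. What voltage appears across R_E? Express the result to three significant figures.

Total series resistance ΣR = 42.3 + 67.6 + 12.8 = 122.7 kΩ.
Voltage divider: V = V_DC · (12.80 / 122.7) = 3.88 × 0.1043 = 0.4048 mV.

V ≈ 0.405 mV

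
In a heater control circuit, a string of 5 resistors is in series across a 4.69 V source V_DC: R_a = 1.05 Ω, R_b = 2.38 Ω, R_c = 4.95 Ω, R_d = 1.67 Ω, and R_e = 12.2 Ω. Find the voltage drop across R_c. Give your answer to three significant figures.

V ≈ 1.04 V

ΣR = 1.05 + 2.38 + 4.95 + 1.67 + 12.2 = 22.25 Ω.
By the voltage-divider rule, V = 4.69 × 4.950/22.25 = 1.043 V.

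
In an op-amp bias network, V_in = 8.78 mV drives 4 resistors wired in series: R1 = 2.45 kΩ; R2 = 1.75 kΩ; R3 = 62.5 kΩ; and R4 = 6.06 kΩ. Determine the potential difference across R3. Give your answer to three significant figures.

V ≈ 7.54 mV

Total series resistance ΣR = 2.45 + 1.75 + 62.5 + 6.06 = 72.76 kΩ.
Voltage divider: V = V_in · (62.50 / 72.76) = 8.78 × 0.8590 = 7.542 mV.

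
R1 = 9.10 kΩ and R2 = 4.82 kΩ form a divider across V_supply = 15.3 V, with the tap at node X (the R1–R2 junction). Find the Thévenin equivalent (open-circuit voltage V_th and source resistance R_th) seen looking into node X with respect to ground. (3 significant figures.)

With X open, the divider is unloaded: V_th = 15.3 × 4.82/13.92 = 5.298 V.
Looking into X with the source shorted: R_th = R1·R2/(R1+R2) = 9.100 × 4.82/13.92 = 3.151 kΩ.

V_th ≈ 5.30 V, R_th ≈ 3.15 kΩ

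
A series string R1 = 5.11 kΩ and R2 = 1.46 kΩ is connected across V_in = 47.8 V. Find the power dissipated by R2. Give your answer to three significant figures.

ΣR = 6.570 kΩ → I = 47.8/6.570 = 7.275 mA.
P(R2) = I²·R2 = (7.275)² × 1.46 = 77.28 mW.

P ≈ 77.3 mW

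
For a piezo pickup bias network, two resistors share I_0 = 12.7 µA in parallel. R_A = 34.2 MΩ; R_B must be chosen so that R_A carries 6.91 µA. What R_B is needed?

R_B ≈ 40.8 MΩ

In a two-way split, I_A/I_0 = R_B/(R_A + R_B).
6.91/12.7 = R_B/(R_A + R_B) → R_B = R_A · (0.5441)/(1 − 0.5441) = 34.2 × 1.193 = 40.82 MΩ.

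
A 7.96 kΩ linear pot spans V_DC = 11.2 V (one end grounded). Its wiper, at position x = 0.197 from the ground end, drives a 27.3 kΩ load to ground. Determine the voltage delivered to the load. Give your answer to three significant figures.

The pot divides into 6.392 kΩ above the wiper and 1.568 kΩ below.
Lower segment in parallel with the load: 1.568 ‖ 27.3 = 1.483 kΩ.
V_out = 11.2 × 1.483/(6.392 + 1.483) = 2.109 V.

V_out ≈ 2.11 V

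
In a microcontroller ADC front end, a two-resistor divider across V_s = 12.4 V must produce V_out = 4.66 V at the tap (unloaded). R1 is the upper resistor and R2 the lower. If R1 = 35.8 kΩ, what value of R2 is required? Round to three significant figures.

Required fraction k = V_out/V_s = 0.3758.
R2 = R1 · 0.3758/(1 − 0.3758) = 21.55 kΩ.

R2 ≈ 21.6 kΩ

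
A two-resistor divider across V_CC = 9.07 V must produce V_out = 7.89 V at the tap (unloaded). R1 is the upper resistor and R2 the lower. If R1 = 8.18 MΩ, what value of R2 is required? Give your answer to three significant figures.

R2 ≈ 54.7 MΩ

Required fraction k = V_out/V_CC = 0.8699.
R2 = R1 · 0.8699/(1 − 0.8699) = 54.70 MΩ.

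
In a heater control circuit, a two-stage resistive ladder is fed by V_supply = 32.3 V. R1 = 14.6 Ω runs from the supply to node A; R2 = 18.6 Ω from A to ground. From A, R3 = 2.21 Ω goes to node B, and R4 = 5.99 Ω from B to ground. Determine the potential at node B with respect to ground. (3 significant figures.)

V_B ≈ 6.62 V

Looking into the second stage from A: R3 + R4 = 8.200 Ω appears in parallel with R2.
Effective lower resistance at A: R2 ‖ 8.200 = 5.691 Ω.
So V_A = 32.3 × 0.2805 = 9.059 V.
V_B = V_A × 0.7305 = 6.618 V.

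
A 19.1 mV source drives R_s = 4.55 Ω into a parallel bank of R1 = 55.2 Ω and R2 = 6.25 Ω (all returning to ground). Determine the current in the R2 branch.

I ≈ 1.69 mA

Parallel bank: R_p = 1/(1/55.2 + 1/6.25) = 5.614 Ω.
V_A = 19.1 × 5.614/10.16 = 10.55 mV.
I(R2) = V_A / R2 = 10.55/6.25 = 1.688 mA.
(Check via current divider: I_total = 1.879 mA; share G_k/ΣG = 0.8983 → same result.)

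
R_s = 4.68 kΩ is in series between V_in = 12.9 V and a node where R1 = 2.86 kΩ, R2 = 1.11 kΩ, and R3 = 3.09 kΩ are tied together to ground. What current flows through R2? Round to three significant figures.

Combine the parallel branches: R_p = (1/2.86 + 1/1.11 + 1/3.09)⁻¹ = 0.6353 kΩ.
V_A = 12.9 × 0.6353/5.315 = 1.542 V.
Branch current I = V_A/R2 = 1.542/1.11 = 1.389 mA.

I ≈ 1.39 mA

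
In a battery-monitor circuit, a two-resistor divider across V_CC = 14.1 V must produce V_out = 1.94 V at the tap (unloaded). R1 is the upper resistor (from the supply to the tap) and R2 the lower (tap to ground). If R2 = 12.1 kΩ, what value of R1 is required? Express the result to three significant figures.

R1 ≈ 75.8 kΩ

Required fraction k = V_out/V_CC = 0.1376.
So R1 = R2 · (V_CC/V_out − 1) = 12.1 × (14.1/1.94 − 1) = 12.1 × 6.268 = 75.84 kΩ.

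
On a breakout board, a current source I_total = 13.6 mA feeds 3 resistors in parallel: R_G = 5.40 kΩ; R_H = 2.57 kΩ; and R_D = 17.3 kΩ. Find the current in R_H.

Total conductance ΣG = 1/5.40 + 1/2.57 + 1/17.3 = 0.6321 (units of 1/kΩ).
R_H takes the fraction G_k/ΣG = 0.3891/0.6321 = 0.6156, so I = 13.6 × 0.6156 = 8.372 mA.

I ≈ 8.37 mA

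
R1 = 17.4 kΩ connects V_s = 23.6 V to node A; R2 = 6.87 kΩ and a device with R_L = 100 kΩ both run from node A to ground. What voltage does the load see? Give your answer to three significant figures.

The load sits in parallel with R2, giving an effective lower resistance R2' = R2·R_L/(R2+R_L) = 6.428 kΩ.
Now apply the divider: V_out = 23.6 × 0.2698 = 6.367 V.
(Unloaded it would be 6.68 V; the load pulls it down.)

V_out ≈ 6.37 V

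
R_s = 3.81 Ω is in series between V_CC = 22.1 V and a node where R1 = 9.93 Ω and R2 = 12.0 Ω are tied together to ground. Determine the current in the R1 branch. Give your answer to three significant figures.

Parallel bank: R_p = 1/(1/9.93 + 1/12.0) = 5.434 Ω.
V_A by voltage divider: V_A = 22.1 × 5.434/(3.81 + 5.434) = 12.99 V.
Branch current I = V_A/R1 = 12.99/9.93 = 1.308 A.

I ≈ 1.31 A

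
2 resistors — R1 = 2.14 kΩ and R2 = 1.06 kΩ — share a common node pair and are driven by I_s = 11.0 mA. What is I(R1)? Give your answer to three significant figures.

Two-branch current divider: I_k = I_s · R_other/(R_1 + R_2).
So I = 11.0 × 1.06/3.200 = 3.644 mA.

I ≈ 3.64 mA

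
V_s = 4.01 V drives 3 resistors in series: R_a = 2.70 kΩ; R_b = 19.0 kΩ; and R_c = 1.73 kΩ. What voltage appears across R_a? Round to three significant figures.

Series total: ΣR = 2.70 + 19.0 + 1.73 = 23.43 kΩ.
By the voltage-divider rule, V = 4.01 × 2.700/23.43 = 0.4621 V.

V ≈ 0.462 V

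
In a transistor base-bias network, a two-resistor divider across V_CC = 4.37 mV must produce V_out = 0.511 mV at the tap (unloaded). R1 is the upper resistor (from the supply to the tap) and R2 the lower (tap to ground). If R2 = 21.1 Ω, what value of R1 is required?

The divider ratio is R2/(R1+R2) = 0.511/4.37 = 0.1169.
Rearranging, R1 = R2·(1−k)/k = 21.1 × 7.552 = 159.3 Ω.

R1 ≈ 159 Ω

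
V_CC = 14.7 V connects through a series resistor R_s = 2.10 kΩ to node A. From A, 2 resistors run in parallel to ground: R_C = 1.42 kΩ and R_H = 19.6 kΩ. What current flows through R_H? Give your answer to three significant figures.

I ≈ 0.290 mA

Equivalent of the parallel group: R_p = 1.324 kΩ.
V_A by voltage divider: V_A = 14.7 × 1.324/(2.10 + 1.324) = 5.684 V.
I(R_H) = V_A / R_H = 5.684/19.6 = 0.2900 mA.
(Equivalently: I_total = 4.293 mA, then current-divider fraction G_k/ΣG = 0.06755.)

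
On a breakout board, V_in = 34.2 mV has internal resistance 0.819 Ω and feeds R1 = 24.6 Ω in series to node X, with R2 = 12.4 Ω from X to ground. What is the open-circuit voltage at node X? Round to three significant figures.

V_th ≈ 11.2 mV

R1' = 0.819 + 24.6 = 25.42 Ω (source resistance + R1).
With X open, the divider is unloaded: V_th = 34.2 × 12.4/37.82 = 11.21 mV.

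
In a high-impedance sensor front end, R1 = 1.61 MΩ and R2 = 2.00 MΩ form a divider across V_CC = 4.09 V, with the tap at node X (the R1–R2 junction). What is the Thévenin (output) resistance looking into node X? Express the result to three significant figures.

R_th ≈ 0.892 MΩ

With V_CC suppressed (replaced by a short), R_th = R1 ‖ R2 = (1.610 × 2.00)/(1.610 + 2.00) = 0.8920 MΩ.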